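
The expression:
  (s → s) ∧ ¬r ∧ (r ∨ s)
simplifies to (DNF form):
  s ∧ ¬r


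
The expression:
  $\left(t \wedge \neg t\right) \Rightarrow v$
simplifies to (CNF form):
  $\text{True}$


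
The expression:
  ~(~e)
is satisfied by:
  {e: True}


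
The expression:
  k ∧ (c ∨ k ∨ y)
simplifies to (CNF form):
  k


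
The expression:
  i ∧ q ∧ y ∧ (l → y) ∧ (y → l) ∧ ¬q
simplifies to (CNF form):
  False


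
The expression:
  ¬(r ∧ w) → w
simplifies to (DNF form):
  w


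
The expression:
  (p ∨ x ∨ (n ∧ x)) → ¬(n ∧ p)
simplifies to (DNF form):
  ¬n ∨ ¬p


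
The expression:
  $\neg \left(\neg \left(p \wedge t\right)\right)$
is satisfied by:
  {t: True, p: True}


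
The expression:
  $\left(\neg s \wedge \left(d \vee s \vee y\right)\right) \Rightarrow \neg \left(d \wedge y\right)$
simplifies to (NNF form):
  $s \vee \neg d \vee \neg y$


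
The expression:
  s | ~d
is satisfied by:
  {s: True, d: False}
  {d: False, s: False}
  {d: True, s: True}


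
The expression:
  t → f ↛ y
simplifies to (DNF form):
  (f ∧ ¬y) ∨ ¬t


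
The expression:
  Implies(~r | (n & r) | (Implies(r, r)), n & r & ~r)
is never true.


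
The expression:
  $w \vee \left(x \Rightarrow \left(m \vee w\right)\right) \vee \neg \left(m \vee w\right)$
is always true.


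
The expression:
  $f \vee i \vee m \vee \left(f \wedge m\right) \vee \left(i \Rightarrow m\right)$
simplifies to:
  $\text{True}$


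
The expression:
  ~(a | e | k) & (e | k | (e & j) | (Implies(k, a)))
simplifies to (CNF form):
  ~a & ~e & ~k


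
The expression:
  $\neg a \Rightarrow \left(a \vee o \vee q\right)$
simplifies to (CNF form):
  $a \vee o \vee q$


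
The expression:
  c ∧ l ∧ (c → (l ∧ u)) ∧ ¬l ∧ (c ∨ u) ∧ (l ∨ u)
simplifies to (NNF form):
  False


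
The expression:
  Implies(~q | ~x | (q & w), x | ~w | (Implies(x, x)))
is always true.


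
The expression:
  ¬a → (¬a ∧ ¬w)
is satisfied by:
  {a: True, w: False}
  {w: False, a: False}
  {w: True, a: True}


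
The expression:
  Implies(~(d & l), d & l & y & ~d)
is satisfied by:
  {d: True, l: True}


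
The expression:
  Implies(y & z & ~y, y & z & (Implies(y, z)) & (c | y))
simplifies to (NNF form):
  True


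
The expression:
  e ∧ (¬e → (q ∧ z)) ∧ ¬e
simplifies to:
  False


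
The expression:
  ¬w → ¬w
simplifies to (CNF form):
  True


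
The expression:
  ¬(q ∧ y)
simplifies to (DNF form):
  ¬q ∨ ¬y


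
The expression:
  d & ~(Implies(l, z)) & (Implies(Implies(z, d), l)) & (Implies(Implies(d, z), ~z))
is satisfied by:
  {d: True, l: True, z: False}


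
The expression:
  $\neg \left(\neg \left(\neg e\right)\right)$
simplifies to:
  $\neg e$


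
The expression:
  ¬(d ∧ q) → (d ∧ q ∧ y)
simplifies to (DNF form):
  d ∧ q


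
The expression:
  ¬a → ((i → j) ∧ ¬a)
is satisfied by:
  {a: True, j: True, i: False}
  {a: True, j: False, i: False}
  {j: True, a: False, i: False}
  {a: False, j: False, i: False}
  {a: True, i: True, j: True}
  {a: True, i: True, j: False}
  {i: True, j: True, a: False}


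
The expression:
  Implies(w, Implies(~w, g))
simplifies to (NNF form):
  True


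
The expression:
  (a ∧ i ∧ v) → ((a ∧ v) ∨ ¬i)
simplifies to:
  True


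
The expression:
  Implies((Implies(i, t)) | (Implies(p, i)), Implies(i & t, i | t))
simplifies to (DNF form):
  True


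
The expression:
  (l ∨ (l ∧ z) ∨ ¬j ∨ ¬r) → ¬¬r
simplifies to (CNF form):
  r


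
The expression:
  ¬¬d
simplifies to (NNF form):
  d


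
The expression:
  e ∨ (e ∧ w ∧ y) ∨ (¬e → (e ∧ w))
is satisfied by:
  {e: True}


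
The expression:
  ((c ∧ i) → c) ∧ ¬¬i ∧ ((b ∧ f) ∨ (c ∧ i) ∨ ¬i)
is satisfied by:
  {b: True, c: True, i: True, f: True}
  {b: True, c: True, i: True, f: False}
  {c: True, i: True, f: True, b: False}
  {c: True, i: True, f: False, b: False}
  {b: True, i: True, f: True, c: False}


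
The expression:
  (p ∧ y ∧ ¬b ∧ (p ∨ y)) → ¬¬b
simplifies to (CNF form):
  b ∨ ¬p ∨ ¬y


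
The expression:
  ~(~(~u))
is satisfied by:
  {u: False}


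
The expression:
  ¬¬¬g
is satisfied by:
  {g: False}


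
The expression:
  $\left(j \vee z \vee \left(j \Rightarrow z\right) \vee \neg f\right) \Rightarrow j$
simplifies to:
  $j$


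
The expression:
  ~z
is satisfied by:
  {z: False}


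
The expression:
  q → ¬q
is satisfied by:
  {q: False}


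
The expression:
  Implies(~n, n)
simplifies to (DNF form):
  n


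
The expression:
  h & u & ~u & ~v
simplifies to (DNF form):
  False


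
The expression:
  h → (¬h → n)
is always true.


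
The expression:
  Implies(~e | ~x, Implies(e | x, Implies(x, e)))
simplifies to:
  e | ~x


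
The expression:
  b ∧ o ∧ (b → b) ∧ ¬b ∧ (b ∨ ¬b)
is never true.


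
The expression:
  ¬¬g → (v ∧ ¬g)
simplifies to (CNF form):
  ¬g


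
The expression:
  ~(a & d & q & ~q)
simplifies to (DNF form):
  True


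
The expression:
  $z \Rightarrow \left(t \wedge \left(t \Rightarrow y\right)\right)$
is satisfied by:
  {t: True, y: True, z: False}
  {t: True, y: False, z: False}
  {y: True, t: False, z: False}
  {t: False, y: False, z: False}
  {t: True, z: True, y: True}


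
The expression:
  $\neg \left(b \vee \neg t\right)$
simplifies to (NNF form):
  $t \wedge \neg b$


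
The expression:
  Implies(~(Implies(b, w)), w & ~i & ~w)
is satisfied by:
  {w: True, b: False}
  {b: False, w: False}
  {b: True, w: True}


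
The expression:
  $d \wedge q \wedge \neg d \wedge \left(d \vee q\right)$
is never true.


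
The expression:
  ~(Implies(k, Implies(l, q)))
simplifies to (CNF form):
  k & l & ~q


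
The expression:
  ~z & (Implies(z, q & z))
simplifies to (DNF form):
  ~z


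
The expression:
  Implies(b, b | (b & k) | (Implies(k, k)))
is always true.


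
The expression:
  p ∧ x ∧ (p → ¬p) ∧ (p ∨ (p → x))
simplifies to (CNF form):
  False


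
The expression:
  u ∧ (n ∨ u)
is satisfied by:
  {u: True}


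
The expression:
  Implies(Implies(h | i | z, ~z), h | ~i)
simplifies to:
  h | z | ~i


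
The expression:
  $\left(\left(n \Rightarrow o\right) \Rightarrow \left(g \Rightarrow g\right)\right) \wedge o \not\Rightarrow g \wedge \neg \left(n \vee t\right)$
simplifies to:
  $o \wedge \neg g \wedge \neg n \wedge \neg t$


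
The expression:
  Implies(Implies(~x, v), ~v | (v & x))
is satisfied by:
  {x: True, v: False}
  {v: False, x: False}
  {v: True, x: True}


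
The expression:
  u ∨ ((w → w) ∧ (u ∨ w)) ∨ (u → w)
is always true.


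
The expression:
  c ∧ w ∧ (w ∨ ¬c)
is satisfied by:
  {c: True, w: True}


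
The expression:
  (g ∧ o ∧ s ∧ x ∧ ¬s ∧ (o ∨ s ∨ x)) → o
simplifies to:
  True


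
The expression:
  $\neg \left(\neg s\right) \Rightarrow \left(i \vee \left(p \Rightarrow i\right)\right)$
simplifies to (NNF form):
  $i \vee \neg p \vee \neg s$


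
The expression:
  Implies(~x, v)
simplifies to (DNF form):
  v | x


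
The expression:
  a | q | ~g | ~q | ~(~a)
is always true.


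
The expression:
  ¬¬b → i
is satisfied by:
  {i: True, b: False}
  {b: False, i: False}
  {b: True, i: True}


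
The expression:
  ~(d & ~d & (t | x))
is always true.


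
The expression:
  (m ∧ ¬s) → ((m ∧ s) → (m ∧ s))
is always true.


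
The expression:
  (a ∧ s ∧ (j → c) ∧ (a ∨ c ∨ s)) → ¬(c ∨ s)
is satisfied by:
  {j: True, c: False, s: False, a: False}
  {j: False, c: False, s: False, a: False}
  {j: True, c: True, s: False, a: False}
  {c: True, j: False, s: False, a: False}
  {j: True, a: True, c: False, s: False}
  {a: True, j: False, c: False, s: False}
  {j: True, a: True, c: True, s: False}
  {a: True, c: True, j: False, s: False}
  {s: True, j: True, a: False, c: False}
  {s: True, a: False, c: False, j: False}
  {j: True, s: True, c: True, a: False}
  {s: True, c: True, a: False, j: False}
  {j: True, s: True, a: True, c: False}


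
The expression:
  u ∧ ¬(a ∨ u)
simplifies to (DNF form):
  False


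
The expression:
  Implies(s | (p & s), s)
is always true.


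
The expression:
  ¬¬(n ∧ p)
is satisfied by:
  {p: True, n: True}


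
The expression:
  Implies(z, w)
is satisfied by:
  {w: True, z: False}
  {z: False, w: False}
  {z: True, w: True}


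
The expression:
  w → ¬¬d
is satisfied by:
  {d: True, w: False}
  {w: False, d: False}
  {w: True, d: True}


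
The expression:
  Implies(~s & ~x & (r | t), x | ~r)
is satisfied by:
  {x: True, s: True, r: False}
  {x: True, s: False, r: False}
  {s: True, x: False, r: False}
  {x: False, s: False, r: False}
  {r: True, x: True, s: True}
  {r: True, x: True, s: False}
  {r: True, s: True, x: False}


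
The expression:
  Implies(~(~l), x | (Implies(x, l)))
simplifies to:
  True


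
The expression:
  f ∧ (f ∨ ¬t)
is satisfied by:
  {f: True}


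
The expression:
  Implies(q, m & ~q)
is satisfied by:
  {q: False}


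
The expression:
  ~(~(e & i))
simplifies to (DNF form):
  e & i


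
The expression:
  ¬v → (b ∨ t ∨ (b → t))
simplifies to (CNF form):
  True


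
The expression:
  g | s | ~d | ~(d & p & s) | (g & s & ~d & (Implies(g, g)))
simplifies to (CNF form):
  True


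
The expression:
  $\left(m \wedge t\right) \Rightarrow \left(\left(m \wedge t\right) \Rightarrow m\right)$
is always true.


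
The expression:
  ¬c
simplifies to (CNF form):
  ¬c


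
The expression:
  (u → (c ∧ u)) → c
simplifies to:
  c ∨ u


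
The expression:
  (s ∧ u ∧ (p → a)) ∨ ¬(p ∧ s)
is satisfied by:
  {u: True, a: True, s: False, p: False}
  {u: True, a: False, s: False, p: False}
  {a: True, u: False, s: False, p: False}
  {u: False, a: False, s: False, p: False}
  {p: True, u: True, a: True, s: False}
  {p: True, u: True, a: False, s: False}
  {p: True, a: True, u: False, s: False}
  {p: True, a: False, u: False, s: False}
  {u: True, s: True, a: True, p: False}
  {u: True, s: True, a: False, p: False}
  {s: True, a: True, u: False, p: False}
  {s: True, u: False, a: False, p: False}
  {p: True, u: True, s: True, a: True}


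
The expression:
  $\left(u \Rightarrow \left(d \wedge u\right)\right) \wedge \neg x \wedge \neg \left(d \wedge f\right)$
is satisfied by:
  {x: False, u: False, d: False, f: False}
  {f: True, x: False, u: False, d: False}
  {d: True, x: False, u: False, f: False}
  {d: True, u: True, x: False, f: False}


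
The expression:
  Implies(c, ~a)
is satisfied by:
  {c: False, a: False}
  {a: True, c: False}
  {c: True, a: False}


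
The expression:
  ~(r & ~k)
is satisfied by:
  {k: True, r: False}
  {r: False, k: False}
  {r: True, k: True}


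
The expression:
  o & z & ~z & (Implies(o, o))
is never true.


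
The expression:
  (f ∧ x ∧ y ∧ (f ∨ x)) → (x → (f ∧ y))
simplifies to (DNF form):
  True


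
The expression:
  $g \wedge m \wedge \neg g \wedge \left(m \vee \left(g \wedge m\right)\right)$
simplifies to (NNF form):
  $\text{False}$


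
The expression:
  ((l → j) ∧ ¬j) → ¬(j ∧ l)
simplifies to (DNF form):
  True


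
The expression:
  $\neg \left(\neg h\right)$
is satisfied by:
  {h: True}


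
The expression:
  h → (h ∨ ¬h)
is always true.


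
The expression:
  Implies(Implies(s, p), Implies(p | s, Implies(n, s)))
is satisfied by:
  {s: True, p: False, n: False}
  {p: False, n: False, s: False}
  {n: True, s: True, p: False}
  {n: True, p: False, s: False}
  {s: True, p: True, n: False}
  {p: True, s: False, n: False}
  {n: True, p: True, s: True}


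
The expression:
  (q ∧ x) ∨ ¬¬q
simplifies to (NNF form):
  q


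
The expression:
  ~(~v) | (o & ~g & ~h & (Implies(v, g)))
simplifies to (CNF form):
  (o | v) & (v | ~g) & (v | ~h)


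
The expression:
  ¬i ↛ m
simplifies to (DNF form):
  m ∨ ¬i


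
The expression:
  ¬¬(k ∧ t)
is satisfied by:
  {t: True, k: True}


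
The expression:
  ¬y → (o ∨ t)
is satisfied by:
  {y: True, t: True, o: True}
  {y: True, t: True, o: False}
  {y: True, o: True, t: False}
  {y: True, o: False, t: False}
  {t: True, o: True, y: False}
  {t: True, o: False, y: False}
  {o: True, t: False, y: False}


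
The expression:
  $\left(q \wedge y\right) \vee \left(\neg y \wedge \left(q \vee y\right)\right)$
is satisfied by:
  {q: True}


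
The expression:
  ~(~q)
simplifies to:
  q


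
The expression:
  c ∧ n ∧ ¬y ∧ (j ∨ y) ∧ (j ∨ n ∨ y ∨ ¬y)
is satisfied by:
  {c: True, j: True, n: True, y: False}


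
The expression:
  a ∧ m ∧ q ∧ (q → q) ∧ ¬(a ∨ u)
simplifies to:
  False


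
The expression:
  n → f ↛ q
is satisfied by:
  {f: True, q: False, n: False}
  {q: False, n: False, f: False}
  {f: True, q: True, n: False}
  {q: True, f: False, n: False}
  {n: True, f: True, q: False}


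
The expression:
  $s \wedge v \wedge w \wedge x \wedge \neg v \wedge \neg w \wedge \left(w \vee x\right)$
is never true.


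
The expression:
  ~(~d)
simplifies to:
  d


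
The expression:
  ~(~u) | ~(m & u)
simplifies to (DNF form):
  True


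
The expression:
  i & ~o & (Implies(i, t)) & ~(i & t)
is never true.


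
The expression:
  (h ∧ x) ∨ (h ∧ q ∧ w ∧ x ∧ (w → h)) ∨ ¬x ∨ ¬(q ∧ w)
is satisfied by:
  {h: True, w: False, q: False, x: False}
  {x: False, w: False, h: False, q: False}
  {x: True, h: True, w: False, q: False}
  {x: True, w: False, h: False, q: False}
  {q: True, h: True, x: False, w: False}
  {q: True, x: False, w: False, h: False}
  {q: True, x: True, h: True, w: False}
  {q: True, x: True, w: False, h: False}
  {h: True, w: True, q: False, x: False}
  {w: True, q: False, h: False, x: False}
  {x: True, w: True, h: True, q: False}
  {x: True, w: True, q: False, h: False}
  {h: True, w: True, q: True, x: False}
  {w: True, q: True, x: False, h: False}
  {x: True, w: True, q: True, h: True}


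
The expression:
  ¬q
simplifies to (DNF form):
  ¬q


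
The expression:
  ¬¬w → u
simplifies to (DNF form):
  u ∨ ¬w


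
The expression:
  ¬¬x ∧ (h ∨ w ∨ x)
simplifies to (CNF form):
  x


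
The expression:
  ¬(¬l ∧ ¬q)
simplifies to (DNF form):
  l ∨ q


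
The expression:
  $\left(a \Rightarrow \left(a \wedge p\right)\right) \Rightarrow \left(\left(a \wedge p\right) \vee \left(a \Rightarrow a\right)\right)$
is always true.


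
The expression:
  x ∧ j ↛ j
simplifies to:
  False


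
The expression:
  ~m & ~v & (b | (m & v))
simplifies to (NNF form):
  b & ~m & ~v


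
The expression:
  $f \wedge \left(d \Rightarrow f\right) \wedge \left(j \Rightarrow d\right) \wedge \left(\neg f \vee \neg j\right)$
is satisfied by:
  {f: True, j: False}


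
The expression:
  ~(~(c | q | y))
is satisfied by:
  {y: True, q: True, c: True}
  {y: True, q: True, c: False}
  {y: True, c: True, q: False}
  {y: True, c: False, q: False}
  {q: True, c: True, y: False}
  {q: True, c: False, y: False}
  {c: True, q: False, y: False}


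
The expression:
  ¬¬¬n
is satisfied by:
  {n: False}


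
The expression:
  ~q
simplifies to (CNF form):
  ~q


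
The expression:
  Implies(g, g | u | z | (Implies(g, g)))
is always true.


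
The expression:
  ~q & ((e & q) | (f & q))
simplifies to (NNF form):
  False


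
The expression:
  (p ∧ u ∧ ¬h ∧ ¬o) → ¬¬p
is always true.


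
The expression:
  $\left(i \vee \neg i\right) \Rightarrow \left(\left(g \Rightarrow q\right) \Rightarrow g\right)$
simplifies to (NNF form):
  $g$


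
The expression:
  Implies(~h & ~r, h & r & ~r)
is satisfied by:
  {r: True, h: True}
  {r: True, h: False}
  {h: True, r: False}


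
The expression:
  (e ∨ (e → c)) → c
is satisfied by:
  {c: True}


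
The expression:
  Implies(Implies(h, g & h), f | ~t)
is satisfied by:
  {f: True, h: True, g: False, t: False}
  {f: True, h: False, g: False, t: False}
  {f: True, g: True, h: True, t: False}
  {f: True, g: True, h: False, t: False}
  {h: True, f: False, g: False, t: False}
  {h: False, f: False, g: False, t: False}
  {g: True, h: True, f: False, t: False}
  {g: True, h: False, f: False, t: False}
  {t: True, f: True, h: True, g: False}
  {t: True, f: True, h: False, g: False}
  {t: True, f: True, g: True, h: True}
  {t: True, f: True, g: True, h: False}
  {t: True, h: True, g: False, f: False}


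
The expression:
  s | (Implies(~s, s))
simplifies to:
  s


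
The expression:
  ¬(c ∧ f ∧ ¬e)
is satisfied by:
  {e: True, c: False, f: False}
  {c: False, f: False, e: False}
  {f: True, e: True, c: False}
  {f: True, c: False, e: False}
  {e: True, c: True, f: False}
  {c: True, e: False, f: False}
  {f: True, c: True, e: True}


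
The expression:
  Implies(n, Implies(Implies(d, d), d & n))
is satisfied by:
  {d: True, n: False}
  {n: False, d: False}
  {n: True, d: True}


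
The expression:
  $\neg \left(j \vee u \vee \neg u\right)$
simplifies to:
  $\text{False}$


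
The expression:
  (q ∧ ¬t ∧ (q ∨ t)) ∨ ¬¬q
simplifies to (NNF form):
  q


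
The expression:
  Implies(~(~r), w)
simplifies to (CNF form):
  w | ~r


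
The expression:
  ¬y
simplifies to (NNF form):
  ¬y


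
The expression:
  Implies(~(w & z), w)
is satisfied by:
  {w: True}


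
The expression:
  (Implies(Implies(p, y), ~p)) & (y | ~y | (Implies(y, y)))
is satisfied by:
  {p: False, y: False}
  {y: True, p: False}
  {p: True, y: False}


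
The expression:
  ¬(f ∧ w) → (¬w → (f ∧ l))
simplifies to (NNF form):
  w ∨ (f ∧ l)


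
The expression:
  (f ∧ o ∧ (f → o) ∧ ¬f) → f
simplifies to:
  True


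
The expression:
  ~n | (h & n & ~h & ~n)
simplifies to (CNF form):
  ~n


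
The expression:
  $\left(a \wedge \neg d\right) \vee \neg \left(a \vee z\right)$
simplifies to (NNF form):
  $\left(a \wedge \neg d\right) \vee \left(\neg a \wedge \neg z\right)$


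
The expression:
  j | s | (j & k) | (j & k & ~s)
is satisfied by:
  {s: True, j: True}
  {s: True, j: False}
  {j: True, s: False}


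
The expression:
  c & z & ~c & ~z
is never true.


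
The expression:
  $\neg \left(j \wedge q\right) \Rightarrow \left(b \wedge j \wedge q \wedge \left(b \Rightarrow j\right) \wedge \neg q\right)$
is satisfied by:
  {j: True, q: True}


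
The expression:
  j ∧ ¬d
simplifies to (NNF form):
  j ∧ ¬d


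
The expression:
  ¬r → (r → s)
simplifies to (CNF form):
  True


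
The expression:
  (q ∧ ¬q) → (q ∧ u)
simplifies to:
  True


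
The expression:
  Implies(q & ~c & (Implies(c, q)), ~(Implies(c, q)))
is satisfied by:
  {c: True, q: False}
  {q: False, c: False}
  {q: True, c: True}


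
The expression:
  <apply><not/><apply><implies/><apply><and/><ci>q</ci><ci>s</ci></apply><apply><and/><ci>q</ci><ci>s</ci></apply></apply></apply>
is never true.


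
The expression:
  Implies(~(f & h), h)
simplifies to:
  h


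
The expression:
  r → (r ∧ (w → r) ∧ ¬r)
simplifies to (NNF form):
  ¬r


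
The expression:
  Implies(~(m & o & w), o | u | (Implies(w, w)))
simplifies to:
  True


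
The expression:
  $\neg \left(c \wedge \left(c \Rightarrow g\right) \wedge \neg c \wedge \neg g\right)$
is always true.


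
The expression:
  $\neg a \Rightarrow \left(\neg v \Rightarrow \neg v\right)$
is always true.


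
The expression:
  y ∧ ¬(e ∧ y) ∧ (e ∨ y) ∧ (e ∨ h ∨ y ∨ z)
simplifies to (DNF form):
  y ∧ ¬e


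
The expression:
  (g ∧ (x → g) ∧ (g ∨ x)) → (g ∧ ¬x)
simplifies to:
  ¬g ∨ ¬x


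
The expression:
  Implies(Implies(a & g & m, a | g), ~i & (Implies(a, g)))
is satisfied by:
  {g: True, i: False, a: False}
  {g: False, i: False, a: False}
  {a: True, g: True, i: False}


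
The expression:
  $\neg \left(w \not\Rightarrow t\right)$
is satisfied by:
  {t: True, w: False}
  {w: False, t: False}
  {w: True, t: True}


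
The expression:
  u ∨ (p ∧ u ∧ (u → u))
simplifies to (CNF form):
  u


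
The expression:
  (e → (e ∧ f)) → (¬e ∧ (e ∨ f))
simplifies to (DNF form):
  (e ∧ ¬f) ∨ (f ∧ ¬e)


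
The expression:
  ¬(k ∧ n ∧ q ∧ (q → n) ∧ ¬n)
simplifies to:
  True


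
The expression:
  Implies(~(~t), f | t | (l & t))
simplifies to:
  True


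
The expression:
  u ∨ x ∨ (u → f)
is always true.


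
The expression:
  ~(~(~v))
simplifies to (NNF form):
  ~v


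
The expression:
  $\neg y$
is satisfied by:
  {y: False}


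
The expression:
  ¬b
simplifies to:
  ¬b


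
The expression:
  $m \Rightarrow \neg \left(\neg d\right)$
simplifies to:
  $d \vee \neg m$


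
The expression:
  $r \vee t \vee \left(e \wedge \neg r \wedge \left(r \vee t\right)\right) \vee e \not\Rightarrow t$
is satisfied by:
  {r: True, t: True, e: True}
  {r: True, t: True, e: False}
  {r: True, e: True, t: False}
  {r: True, e: False, t: False}
  {t: True, e: True, r: False}
  {t: True, e: False, r: False}
  {e: True, t: False, r: False}


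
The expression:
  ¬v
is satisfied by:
  {v: False}


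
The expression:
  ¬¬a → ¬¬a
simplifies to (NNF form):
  True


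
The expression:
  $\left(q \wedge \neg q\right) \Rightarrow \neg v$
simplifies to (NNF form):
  $\text{True}$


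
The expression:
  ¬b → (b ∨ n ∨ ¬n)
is always true.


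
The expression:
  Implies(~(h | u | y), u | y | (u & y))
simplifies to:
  h | u | y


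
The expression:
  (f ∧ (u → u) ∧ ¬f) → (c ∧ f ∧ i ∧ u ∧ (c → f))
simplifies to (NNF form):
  True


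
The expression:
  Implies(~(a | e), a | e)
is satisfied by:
  {a: True, e: True}
  {a: True, e: False}
  {e: True, a: False}


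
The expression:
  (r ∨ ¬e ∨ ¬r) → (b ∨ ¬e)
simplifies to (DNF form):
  b ∨ ¬e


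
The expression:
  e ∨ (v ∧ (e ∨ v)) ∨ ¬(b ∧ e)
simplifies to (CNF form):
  True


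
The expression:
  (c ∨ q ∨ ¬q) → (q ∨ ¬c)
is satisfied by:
  {q: True, c: False}
  {c: False, q: False}
  {c: True, q: True}


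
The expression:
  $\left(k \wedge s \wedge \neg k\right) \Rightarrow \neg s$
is always true.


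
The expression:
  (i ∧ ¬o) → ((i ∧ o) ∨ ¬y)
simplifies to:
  o ∨ ¬i ∨ ¬y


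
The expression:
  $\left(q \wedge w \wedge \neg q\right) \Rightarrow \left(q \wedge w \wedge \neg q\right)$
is always true.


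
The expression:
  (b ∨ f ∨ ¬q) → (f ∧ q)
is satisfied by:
  {q: True, f: True, b: False}
  {q: True, f: False, b: False}
  {q: True, b: True, f: True}


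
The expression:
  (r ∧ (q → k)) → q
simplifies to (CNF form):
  q ∨ ¬r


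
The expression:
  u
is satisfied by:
  {u: True}


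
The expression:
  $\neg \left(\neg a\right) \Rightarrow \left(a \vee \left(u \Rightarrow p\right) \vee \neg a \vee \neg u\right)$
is always true.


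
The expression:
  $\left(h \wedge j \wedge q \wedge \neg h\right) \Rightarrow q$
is always true.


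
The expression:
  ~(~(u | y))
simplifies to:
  u | y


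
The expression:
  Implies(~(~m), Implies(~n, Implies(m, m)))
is always true.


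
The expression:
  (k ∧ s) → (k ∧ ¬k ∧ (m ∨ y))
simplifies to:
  ¬k ∨ ¬s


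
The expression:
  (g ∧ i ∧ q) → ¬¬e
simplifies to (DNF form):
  e ∨ ¬g ∨ ¬i ∨ ¬q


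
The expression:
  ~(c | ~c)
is never true.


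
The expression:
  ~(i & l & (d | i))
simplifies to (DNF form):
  ~i | ~l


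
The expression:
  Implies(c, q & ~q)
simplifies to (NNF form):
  ~c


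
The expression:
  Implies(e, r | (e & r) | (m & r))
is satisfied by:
  {r: True, e: False}
  {e: False, r: False}
  {e: True, r: True}


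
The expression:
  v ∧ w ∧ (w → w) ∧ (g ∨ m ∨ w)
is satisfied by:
  {w: True, v: True}


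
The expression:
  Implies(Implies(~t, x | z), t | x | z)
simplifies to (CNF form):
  True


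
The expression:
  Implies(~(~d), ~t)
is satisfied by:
  {t: False, d: False}
  {d: True, t: False}
  {t: True, d: False}


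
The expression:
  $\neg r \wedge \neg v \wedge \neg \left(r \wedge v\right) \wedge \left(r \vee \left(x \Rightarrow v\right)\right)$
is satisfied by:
  {x: False, v: False, r: False}


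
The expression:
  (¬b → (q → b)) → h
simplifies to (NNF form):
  h ∨ (q ∧ ¬b)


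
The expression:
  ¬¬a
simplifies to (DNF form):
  a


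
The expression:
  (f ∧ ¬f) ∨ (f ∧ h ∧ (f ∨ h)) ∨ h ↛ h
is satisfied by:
  {h: True, f: True}


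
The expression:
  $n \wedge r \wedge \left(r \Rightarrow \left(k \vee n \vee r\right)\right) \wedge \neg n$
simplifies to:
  $\text{False}$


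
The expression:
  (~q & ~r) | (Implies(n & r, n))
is always true.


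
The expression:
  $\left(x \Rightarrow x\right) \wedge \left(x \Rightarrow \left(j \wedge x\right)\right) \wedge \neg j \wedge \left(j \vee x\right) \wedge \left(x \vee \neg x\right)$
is never true.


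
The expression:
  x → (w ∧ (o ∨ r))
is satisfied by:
  {w: True, r: True, o: True, x: False}
  {w: True, r: True, o: False, x: False}
  {w: True, o: True, r: False, x: False}
  {w: True, o: False, r: False, x: False}
  {r: True, o: True, w: False, x: False}
  {r: True, o: False, w: False, x: False}
  {o: True, w: False, r: False, x: False}
  {o: False, w: False, r: False, x: False}
  {x: True, w: True, r: True, o: True}
  {x: True, w: True, r: True, o: False}
  {x: True, w: True, o: True, r: False}


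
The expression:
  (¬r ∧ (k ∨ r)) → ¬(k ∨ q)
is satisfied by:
  {r: True, k: False}
  {k: False, r: False}
  {k: True, r: True}


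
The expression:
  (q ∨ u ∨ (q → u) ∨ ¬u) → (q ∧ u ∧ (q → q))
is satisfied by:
  {u: True, q: True}


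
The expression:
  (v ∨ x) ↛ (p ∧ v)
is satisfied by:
  {x: True, v: False, p: False}
  {x: True, p: True, v: False}
  {x: True, v: True, p: False}
  {v: True, p: False, x: False}


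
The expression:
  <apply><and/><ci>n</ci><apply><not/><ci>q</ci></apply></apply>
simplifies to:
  <apply><and/><ci>n</ci><apply><not/><ci>q</ci></apply></apply>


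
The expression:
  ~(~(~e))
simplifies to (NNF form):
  ~e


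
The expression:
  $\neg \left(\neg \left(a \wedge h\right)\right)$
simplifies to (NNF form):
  $a \wedge h$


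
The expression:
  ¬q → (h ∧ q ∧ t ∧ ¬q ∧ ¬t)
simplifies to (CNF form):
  q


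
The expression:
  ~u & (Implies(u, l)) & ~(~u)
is never true.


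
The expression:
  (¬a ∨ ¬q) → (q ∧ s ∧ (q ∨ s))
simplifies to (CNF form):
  q ∧ (a ∨ s)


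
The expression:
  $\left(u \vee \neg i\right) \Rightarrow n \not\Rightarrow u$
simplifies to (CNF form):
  $\neg u \wedge \left(i \vee n\right)$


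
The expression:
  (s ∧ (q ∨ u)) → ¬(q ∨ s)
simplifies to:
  (¬q ∧ ¬u) ∨ ¬s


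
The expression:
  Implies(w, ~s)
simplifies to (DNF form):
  ~s | ~w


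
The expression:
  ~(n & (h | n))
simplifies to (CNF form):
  ~n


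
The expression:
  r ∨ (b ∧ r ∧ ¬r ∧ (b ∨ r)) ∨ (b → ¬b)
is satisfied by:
  {r: True, b: False}
  {b: False, r: False}
  {b: True, r: True}


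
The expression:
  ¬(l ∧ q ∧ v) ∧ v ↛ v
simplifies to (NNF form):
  False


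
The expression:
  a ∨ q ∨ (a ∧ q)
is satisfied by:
  {a: True, q: True}
  {a: True, q: False}
  {q: True, a: False}


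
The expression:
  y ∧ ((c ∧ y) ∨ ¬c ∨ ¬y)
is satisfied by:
  {y: True}


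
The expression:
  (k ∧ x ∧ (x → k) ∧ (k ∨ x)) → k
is always true.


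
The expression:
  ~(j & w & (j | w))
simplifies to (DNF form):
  ~j | ~w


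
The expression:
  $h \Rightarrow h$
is always true.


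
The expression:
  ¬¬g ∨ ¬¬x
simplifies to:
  g ∨ x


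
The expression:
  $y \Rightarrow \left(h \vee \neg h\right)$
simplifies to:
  $\text{True}$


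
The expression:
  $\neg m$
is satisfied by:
  {m: False}


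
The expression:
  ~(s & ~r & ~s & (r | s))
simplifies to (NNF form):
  True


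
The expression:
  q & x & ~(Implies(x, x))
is never true.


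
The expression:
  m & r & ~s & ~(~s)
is never true.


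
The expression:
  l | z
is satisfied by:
  {z: True, l: True}
  {z: True, l: False}
  {l: True, z: False}


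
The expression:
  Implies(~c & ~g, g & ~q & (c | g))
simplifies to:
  c | g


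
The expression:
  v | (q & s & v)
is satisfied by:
  {v: True}


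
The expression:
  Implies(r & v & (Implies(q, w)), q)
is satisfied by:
  {q: True, v: False, r: False}
  {v: False, r: False, q: False}
  {r: True, q: True, v: False}
  {r: True, v: False, q: False}
  {q: True, v: True, r: False}
  {v: True, q: False, r: False}
  {r: True, v: True, q: True}


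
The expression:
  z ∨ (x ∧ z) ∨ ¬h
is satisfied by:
  {z: True, h: False}
  {h: False, z: False}
  {h: True, z: True}


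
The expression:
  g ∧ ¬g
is never true.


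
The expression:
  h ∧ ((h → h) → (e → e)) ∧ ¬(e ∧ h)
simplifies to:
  h ∧ ¬e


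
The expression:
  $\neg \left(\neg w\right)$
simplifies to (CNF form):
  $w$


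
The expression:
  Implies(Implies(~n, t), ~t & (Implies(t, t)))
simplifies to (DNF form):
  ~t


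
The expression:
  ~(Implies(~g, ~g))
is never true.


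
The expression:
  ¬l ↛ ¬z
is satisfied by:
  {z: True, l: False}


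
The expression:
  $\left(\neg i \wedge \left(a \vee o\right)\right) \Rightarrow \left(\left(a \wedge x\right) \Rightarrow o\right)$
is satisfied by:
  {i: True, o: True, x: False, a: False}
  {i: True, x: False, o: False, a: False}
  {o: True, i: False, x: False, a: False}
  {i: False, x: False, o: False, a: False}
  {a: True, i: True, o: True, x: False}
  {a: True, i: True, x: False, o: False}
  {a: True, o: True, i: False, x: False}
  {a: True, i: False, x: False, o: False}
  {i: True, x: True, o: True, a: False}
  {i: True, x: True, a: False, o: False}
  {x: True, o: True, a: False, i: False}
  {x: True, a: False, o: False, i: False}
  {i: True, x: True, a: True, o: True}
  {i: True, x: True, a: True, o: False}
  {x: True, a: True, o: True, i: False}


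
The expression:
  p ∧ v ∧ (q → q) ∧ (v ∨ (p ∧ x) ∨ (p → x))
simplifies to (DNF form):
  p ∧ v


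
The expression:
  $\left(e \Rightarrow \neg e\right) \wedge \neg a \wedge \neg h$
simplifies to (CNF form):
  $\neg a \wedge \neg e \wedge \neg h$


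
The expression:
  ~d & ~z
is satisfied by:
  {d: False, z: False}


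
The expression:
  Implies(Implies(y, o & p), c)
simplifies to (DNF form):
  c | (y & ~o) | (y & ~p)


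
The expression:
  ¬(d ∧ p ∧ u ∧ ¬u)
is always true.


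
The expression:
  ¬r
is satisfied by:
  {r: False}


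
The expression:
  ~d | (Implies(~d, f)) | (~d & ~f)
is always true.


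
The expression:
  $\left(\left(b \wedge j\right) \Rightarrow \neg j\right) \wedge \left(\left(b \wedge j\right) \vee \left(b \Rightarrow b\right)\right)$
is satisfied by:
  {b: False, j: False}
  {j: True, b: False}
  {b: True, j: False}


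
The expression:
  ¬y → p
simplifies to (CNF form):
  p ∨ y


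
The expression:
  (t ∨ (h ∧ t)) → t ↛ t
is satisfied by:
  {t: False}


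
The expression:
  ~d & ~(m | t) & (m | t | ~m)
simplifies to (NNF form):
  ~d & ~m & ~t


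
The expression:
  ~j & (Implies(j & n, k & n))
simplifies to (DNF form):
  ~j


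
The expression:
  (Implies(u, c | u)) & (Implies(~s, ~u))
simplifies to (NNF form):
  s | ~u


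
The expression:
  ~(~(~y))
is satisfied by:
  {y: False}


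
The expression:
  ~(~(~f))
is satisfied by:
  {f: False}


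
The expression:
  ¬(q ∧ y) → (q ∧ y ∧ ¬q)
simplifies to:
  q ∧ y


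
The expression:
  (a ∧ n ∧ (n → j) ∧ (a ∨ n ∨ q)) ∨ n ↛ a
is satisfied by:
  {j: True, n: True, a: False}
  {n: True, a: False, j: False}
  {a: True, j: True, n: True}


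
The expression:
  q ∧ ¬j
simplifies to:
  q ∧ ¬j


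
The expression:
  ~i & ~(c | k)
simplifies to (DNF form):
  ~c & ~i & ~k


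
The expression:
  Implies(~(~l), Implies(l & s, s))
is always true.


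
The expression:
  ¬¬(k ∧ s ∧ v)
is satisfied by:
  {k: True, s: True, v: True}


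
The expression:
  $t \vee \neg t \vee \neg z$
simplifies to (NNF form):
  $\text{True}$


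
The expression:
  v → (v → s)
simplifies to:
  s ∨ ¬v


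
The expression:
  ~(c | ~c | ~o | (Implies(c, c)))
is never true.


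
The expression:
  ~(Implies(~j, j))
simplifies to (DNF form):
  ~j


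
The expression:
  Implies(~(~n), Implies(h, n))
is always true.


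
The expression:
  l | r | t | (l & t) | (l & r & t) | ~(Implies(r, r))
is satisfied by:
  {r: True, t: True, l: True}
  {r: True, t: True, l: False}
  {r: True, l: True, t: False}
  {r: True, l: False, t: False}
  {t: True, l: True, r: False}
  {t: True, l: False, r: False}
  {l: True, t: False, r: False}


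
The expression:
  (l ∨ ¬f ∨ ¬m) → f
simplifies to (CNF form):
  f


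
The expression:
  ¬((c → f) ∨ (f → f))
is never true.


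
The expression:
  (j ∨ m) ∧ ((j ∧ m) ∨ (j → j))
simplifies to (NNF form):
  j ∨ m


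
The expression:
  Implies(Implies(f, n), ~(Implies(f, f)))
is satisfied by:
  {f: True, n: False}


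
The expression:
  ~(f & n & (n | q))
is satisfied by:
  {n: False, f: False}
  {f: True, n: False}
  {n: True, f: False}


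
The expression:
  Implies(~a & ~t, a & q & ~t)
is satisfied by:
  {a: True, t: True}
  {a: True, t: False}
  {t: True, a: False}


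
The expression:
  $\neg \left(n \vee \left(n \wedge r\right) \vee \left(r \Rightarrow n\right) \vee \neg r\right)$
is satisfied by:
  {r: True, n: False}


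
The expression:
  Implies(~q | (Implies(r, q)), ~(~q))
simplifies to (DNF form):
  q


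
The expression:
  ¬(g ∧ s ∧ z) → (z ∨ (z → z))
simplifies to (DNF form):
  True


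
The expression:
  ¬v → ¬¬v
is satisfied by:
  {v: True}


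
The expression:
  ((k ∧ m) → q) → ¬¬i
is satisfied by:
  {i: True, k: True, m: True, q: False}
  {i: True, k: True, q: False, m: False}
  {i: True, m: True, q: False, k: False}
  {i: True, q: False, m: False, k: False}
  {i: True, k: True, q: True, m: True}
  {i: True, k: True, q: True, m: False}
  {i: True, q: True, m: True, k: False}
  {i: True, q: True, m: False, k: False}
  {k: True, m: True, q: False, i: False}


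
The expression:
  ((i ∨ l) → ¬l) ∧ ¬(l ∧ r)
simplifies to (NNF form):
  ¬l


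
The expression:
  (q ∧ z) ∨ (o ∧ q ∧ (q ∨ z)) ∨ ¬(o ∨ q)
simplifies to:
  (o ∧ q) ∨ (z ∧ ¬o) ∨ (¬o ∧ ¬q)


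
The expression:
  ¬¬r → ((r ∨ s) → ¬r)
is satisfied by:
  {r: False}


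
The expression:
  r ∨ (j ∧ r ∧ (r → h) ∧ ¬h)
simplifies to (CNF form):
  r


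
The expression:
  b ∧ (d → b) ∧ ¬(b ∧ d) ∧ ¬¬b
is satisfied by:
  {b: True, d: False}


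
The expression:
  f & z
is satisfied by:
  {z: True, f: True}


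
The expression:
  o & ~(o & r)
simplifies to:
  o & ~r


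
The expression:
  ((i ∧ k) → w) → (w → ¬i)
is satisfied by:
  {w: False, i: False}
  {i: True, w: False}
  {w: True, i: False}


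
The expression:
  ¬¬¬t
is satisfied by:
  {t: False}


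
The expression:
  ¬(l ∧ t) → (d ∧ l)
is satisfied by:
  {d: True, t: True, l: True}
  {d: True, l: True, t: False}
  {t: True, l: True, d: False}


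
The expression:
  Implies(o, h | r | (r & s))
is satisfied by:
  {r: True, h: True, o: False}
  {r: True, h: False, o: False}
  {h: True, r: False, o: False}
  {r: False, h: False, o: False}
  {r: True, o: True, h: True}
  {r: True, o: True, h: False}
  {o: True, h: True, r: False}


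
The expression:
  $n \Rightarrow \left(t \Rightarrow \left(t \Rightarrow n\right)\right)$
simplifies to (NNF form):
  $\text{True}$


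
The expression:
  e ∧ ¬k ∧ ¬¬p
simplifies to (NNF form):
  e ∧ p ∧ ¬k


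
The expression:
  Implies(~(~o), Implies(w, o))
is always true.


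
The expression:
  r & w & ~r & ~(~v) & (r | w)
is never true.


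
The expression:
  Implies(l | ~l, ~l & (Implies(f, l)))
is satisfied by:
  {l: False, f: False}


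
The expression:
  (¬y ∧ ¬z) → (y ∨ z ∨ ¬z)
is always true.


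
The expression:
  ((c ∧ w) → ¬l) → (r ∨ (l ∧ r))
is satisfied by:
  {r: True, w: True, c: True, l: True}
  {r: True, w: True, c: True, l: False}
  {r: True, w: True, l: True, c: False}
  {r: True, w: True, l: False, c: False}
  {r: True, c: True, l: True, w: False}
  {r: True, c: True, l: False, w: False}
  {r: True, c: False, l: True, w: False}
  {r: True, c: False, l: False, w: False}
  {w: True, c: True, l: True, r: False}


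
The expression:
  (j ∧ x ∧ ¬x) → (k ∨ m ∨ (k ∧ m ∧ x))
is always true.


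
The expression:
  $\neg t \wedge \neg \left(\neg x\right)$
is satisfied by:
  {x: True, t: False}


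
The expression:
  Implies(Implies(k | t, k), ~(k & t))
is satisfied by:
  {k: False, t: False}
  {t: True, k: False}
  {k: True, t: False}


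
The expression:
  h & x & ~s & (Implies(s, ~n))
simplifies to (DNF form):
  h & x & ~s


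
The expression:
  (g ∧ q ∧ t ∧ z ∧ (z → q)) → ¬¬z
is always true.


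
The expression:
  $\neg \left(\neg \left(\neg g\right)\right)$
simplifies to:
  $\neg g$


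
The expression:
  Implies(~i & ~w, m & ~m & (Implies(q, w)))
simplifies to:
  i | w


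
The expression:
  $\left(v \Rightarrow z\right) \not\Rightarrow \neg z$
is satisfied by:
  {z: True}


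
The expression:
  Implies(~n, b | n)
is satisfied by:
  {n: True, b: True}
  {n: True, b: False}
  {b: True, n: False}


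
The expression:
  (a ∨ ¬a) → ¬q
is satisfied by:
  {q: False}


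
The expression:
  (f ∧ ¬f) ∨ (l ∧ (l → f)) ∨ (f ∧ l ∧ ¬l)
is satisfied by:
  {f: True, l: True}


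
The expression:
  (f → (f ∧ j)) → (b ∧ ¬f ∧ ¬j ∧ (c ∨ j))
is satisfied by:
  {b: True, f: True, c: True, j: False}
  {b: True, f: True, c: False, j: False}
  {f: True, c: True, b: False, j: False}
  {f: True, b: False, c: False, j: False}
  {b: True, c: True, f: False, j: False}
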